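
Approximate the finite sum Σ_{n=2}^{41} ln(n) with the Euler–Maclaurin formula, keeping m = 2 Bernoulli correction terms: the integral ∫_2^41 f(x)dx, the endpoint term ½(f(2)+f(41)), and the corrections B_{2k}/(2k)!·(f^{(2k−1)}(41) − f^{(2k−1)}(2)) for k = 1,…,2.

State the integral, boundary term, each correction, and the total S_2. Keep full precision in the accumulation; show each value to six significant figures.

∫_2^41 ln(x) dx evaluates to 111.870.
Endpoint term: (f(2) + f(41))/2 = (0.693147 + 3.71357)/2 = 2.20336.
So far: 114.074.
Correction k=1: B_{2}/2! · (f^{(1)}(41) − f^{(1)}(2)) = 1/12 · (0.0243902 − 0.500000) = -0.0396341.
Running total after k=1: 114.034.
Correction k=2: B_{4}/4! · (f^{(3)}(41) − f^{(3)}(2)) = −1/720 · (2.90187e-05 − 0.250000) = 0.000347182.

S_2 ≈ 114.034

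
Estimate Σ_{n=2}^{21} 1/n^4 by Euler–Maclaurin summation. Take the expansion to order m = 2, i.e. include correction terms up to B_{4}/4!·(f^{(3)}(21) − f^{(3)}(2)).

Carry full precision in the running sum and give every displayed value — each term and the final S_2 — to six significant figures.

S_2 ≈ 0.0819977

∫_2^21 1/x^4 dx evaluates to 0.0416307.
½[f(2) + f(21)] = ½[0.0625000 + 5.14189e-06] = 0.0312526.
Running total after boundary: 0.0728832.
Correction k=1: B_{2}/2! · (f^{(1)}(21) − f^{(1)}(2)) = 1/12 · (-9.79408e-07 − (-0.125000)) = 0.0104166.
Partial sum through k=1: 0.0832998.
Correction k=2: B_{4}/4! · (f^{(3)}(21) − f^{(3)}(2)) = −1/720 · (-6.66264e-08 − (-0.937500)) = -0.00130208.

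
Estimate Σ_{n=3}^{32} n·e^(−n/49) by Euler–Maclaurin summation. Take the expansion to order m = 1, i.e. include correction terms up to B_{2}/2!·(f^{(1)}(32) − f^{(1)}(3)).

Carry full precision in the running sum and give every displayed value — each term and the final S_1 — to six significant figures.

S_1 ≈ 340.693

∫_3^32 x·e^(−x/49) dx evaluates to 331.013.
Boundary: ½(f(3) + f(32)) = ½(2.82184 + 16.6544) = 9.73812.
Integral + boundary = 340.751.
Order-1 term: 1/12 · (0.180564 − 0.883024) = -0.0585383.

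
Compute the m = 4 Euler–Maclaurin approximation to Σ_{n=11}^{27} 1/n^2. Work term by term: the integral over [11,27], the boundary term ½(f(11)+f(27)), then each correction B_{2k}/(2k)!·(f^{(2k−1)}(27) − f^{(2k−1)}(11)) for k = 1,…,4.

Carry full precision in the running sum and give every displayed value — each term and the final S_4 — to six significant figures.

Integral: ∫_11^27 1/x^2 dx = 0.0538721.
Endpoint term: (f(11) + f(27))/2 = (0.00826446 + 0.00137174)/2 = 0.00481810.
Running total after boundary: 0.0586902.
Correction k=1: B_{2}/2! · (f^{(1)}(27) − f^{(1)}(11)) = 1/12 · (-0.000101611 − (-0.00150263)) = 0.000116752.
Running total after k=1: 0.0588069.
Correction k=2: B_{4}/4! · (f^{(3)}(27) − f^{(3)}(11)) = −1/720 · (-1.67260e-06 − (-0.000149021)) = -2.04651e-07.
Running total after k=2: 0.0588067.
Correction k=3: B_{6}/6! · (f^{(5)}(27) − f^{(5)}(11)) = 1/30240 · (-6.88313e-08 − (-3.69474e-05)) = 1.21953e-09.
Running total after k=3: 0.0588067.
Correction k=4: B_{8}/8! · (f^{(7)}(27) − f^{(7)}(11)) = −1/1209600 · (-5.28745e-09 − (-1.70996e-05)) = -1.41322e-11.

S_4 ≈ 0.0588067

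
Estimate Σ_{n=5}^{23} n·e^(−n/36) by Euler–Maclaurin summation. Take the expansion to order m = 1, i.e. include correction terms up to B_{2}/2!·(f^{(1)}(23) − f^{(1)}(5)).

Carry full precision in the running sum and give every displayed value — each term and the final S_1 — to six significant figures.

S_1 ≈ 171.585

∫_5^23 x·e^(−x/36) dx evaluates to 163.385.
Endpoint term: (f(5) + f(23))/2 = (4.35162 + 12.1412)/2 = 8.24642.
So far: 171.632.
Order-1 term: 1/12 · (0.190623 − 0.749446) = -0.0465686.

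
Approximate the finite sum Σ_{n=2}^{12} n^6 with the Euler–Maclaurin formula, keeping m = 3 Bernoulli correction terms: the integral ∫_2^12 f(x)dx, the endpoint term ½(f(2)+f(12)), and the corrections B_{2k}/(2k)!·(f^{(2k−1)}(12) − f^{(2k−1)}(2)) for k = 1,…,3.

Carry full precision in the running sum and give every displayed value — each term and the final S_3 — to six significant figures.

S_3 ≈ 6.73595e+06

Integral: ∫_2^12 x^6 dx = 5.11881e+06.
Endpoint term: (f(2) + f(12))/2 = (64.0000 + 2.98598e+06)/2 = 1.49302e+06.
Running total after boundary: 6.61184e+06.
Order-1 term: 1/12 · (1.49299e+06 − 192.000) = 124400.
Running total after k=1: 6.73624e+06.
Order-2 term: −1/720 · (207360 − 960.000) = -286.667.
Running total after k=2: 6.73595e+06.
Order-3 term: 1/30240 · (8640.00 − 1440.00) = 0.238095.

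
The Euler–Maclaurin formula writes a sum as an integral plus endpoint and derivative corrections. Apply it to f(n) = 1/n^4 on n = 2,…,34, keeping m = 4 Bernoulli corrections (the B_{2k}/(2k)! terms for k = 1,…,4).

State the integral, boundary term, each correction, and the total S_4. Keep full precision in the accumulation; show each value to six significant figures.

S_4 ≈ 0.0822130

Integral: ∫_2^34 1/x^4 dx = 0.0416582.
Endpoint term: (f(2) + f(34))/2 = (0.0625000 + 7.48315e-07)/2 = 0.0312504.
Running total after boundary: 0.0729086.
k=1: B_{2}/(2)! × [f^{(1)}(34) − f^{(1)}(2)] = 1/12 × (-8.80370e-08 − (-0.125000)) = 0.0104167.
After k=1: 0.0833252.
k=2: B_{4}/(4)! × [f^{(3)}(34) − f^{(3)}(2)] = −1/720 × (-2.28470e-09 − (-0.937500)) = -0.00130208.
After k=2: 0.0820231.
k=3: B_{6}/(6)! × [f^{(5)}(34) − f^{(5)}(2)] = 1/30240 × (-1.10677e-10 − (-13.1250)) = 0.000434028.
After k=3: 0.0824572.
k=4: B_{8}/(8)! × [f^{(7)}(34) − f^{(7)}(2)] = −1/1209600 × (-8.61675e-12 − (-295.312)) = -0.000244141.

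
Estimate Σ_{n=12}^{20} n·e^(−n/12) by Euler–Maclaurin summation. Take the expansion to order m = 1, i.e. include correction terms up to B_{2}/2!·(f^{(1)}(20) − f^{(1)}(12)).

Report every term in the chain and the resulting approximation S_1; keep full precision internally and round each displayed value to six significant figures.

∫_12^20 x·e^(−x/12) dx evaluates to 33.4210.
Boundary: ½(f(12) + f(20)) = ½(4.41455 + 3.77751) = 4.09603.
Running total after boundary: 37.5171.
k=1: B_{2}/(2)! × [f^{(1)}(20) − f^{(1)}(12)] = 1/12 × (-0.125917 − 0.00000) = -0.0104931.

S_1 ≈ 37.5066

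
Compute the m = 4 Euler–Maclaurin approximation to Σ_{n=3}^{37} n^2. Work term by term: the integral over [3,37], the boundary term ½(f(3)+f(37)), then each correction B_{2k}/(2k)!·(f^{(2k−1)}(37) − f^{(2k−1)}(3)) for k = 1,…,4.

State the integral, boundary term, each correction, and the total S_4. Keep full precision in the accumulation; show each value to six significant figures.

S_4 ≈ 17570.0

The integral term ∫_3^37 x^2 dx = 16875.3.
Endpoint term: (f(3) + f(37))/2 = (9.00000 + 1369.00)/2 = 689.000.
Integral + boundary = 17564.3.
Order-1 term: 1/12 · (74.0000 − 6.00000) = 5.66667.
Partial sum through k=1: 17570.0.
Order-2 term: −1/720 · (0.00000 − 0.00000) = 0.00000.
Partial sum through k=2: 17570.0.
Order-3 term: 1/30240 · (0.00000 − 0.00000) = 0.00000.
Partial sum through k=3: 17570.0.
Order-4 term: −1/1209600 · (0.00000 − 0.00000) = 0.00000.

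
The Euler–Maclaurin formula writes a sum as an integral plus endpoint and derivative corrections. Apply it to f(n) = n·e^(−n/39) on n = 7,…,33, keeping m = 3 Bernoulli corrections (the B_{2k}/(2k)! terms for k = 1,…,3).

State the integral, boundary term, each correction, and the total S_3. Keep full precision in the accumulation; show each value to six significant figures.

∫_7^33 x·e^(−x/39) dx evaluates to 294.437.
½[f(7) + f(33)] = ½[5.84989 + 14.1590] = 10.0045.
Integral + boundary = 304.442.
k=1: B_{2}/(2)! × [f^{(1)}(33) − f^{(1)}(7)] = 1/12 × (0.0660095 − 0.685701) = -0.0516410.
Partial sum through k=1: 304.390.
k=2: B_{4}/(4)! × [f^{(3)}(33) − f^{(3)}(7)] = −1/720 × (0.000607583 − 0.00154970) = 1.30850e-06.
Partial sum through k=2: 304.390.
k=3: B_{6}/(6)! × [f^{(5)}(33) − f^{(5)}(7)] = 1/30240 × (7.70392e-07 − 1.74134e-06) = -3.21082e-11.

S_3 ≈ 304.390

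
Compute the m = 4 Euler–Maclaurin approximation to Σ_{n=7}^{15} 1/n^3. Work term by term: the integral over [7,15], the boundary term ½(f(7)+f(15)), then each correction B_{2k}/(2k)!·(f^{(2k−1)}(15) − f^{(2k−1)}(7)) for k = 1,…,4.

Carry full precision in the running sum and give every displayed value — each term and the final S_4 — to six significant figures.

S_4 ≈ 0.00968623

The integral term ∫_7^15 1/x^3 dx = 0.00798186.
Boundary: ½(f(7) + f(15)) = ½(0.00291545 + 0.000296296) = 0.00160587.
Running total after boundary: 0.00958773.
k=1: B_{2}/(2)! × [f^{(1)}(15) − f^{(1)}(7)] = 1/12 × (-5.92593e-05 − (-0.00124948)) = 9.91850e-05.
After k=1: 0.00968692.
k=2: B_{4}/(4)! × [f^{(3)}(15) − f^{(3)}(7)] = −1/720 × (-5.26749e-06 − (-0.000509992)) = -7.01006e-07.
After k=2: 0.00968622.
k=3: B_{6}/(6)! × [f^{(5)}(15) − f^{(5)}(7)] = 1/30240 × (-9.83265e-07 − (-0.000437136)) = 1.44230e-08.
After k=3: 0.00968623.
k=4: B_{8}/(8)! × [f^{(7)}(15) − f^{(7)}(7)] = −1/1209600 × (-3.14645e-07 − (-0.000642322)) = -5.30760e-10.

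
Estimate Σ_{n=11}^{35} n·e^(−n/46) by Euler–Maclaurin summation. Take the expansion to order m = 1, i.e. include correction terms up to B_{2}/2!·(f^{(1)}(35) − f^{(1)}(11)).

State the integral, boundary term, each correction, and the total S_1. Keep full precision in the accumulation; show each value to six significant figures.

S_1 ≈ 335.789

∫_11^35 x·e^(−x/46) dx evaluates to 323.322.
Endpoint term: (f(11) + f(35))/2 = (8.66043 + 16.3541)/2 = 12.5073.
Running total after boundary: 335.829.
Order-1 term: 1/12 · (0.111736 − 0.599042) = -0.0406088.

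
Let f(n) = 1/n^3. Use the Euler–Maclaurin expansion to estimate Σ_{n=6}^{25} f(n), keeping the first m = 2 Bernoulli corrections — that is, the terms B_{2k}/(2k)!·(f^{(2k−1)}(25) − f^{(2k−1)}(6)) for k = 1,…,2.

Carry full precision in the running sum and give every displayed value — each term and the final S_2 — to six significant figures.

S_2 ≈ 0.0156262

The integral term ∫_6^25 1/x^3 dx = 0.0130889.
Boundary: ½(f(6) + f(25)) = ½(0.00462963 + 6.40000e-05) = 0.00234681.
So far: 0.0154357.
Order-1 term: 1/12 · (-7.68000e-06 − (-0.00231481)) = 0.000192261.
Running total after k=1: 0.0156280.
Order-2 term: −1/720 · (-2.45760e-07 − (-0.00128601)) = -1.78578e-06.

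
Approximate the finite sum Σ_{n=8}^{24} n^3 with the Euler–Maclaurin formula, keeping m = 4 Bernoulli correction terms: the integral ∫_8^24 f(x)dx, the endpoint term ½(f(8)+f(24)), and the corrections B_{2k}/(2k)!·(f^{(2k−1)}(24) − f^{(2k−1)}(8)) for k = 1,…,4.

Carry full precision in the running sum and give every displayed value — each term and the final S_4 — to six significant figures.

The integral term ∫_8^24 x^3 dx = 81920.0.
Endpoint term: (f(8) + f(24))/2 = (512.000 + 13824.0)/2 = 7168.00.
Integral + boundary = 89088.0.
k=1: B_{2}/(2)! × [f^{(1)}(24) − f^{(1)}(8)] = 1/12 × (1728.00 − 192.000) = 128.000.
Partial sum through k=1: 89216.0.
k=2: B_{4}/(4)! × [f^{(3)}(24) − f^{(3)}(8)] = −1/720 × (6.00000 − 6.00000) = 0.00000.
Partial sum through k=2: 89216.0.
k=3: B_{6}/(6)! × [f^{(5)}(24) − f^{(5)}(8)] = 1/30240 × (0.00000 − 0.00000) = 0.00000.
Partial sum through k=3: 89216.0.
k=4: B_{8}/(8)! × [f^{(7)}(24) − f^{(7)}(8)] = −1/1209600 × (0.00000 − 0.00000) = 0.00000.

S_4 ≈ 89216.0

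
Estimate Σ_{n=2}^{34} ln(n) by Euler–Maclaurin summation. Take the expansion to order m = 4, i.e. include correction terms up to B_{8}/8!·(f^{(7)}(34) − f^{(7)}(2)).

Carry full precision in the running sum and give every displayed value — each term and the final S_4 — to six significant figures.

S_4 ≈ 88.5808

Integral: ∫_2^34 ln(x) dx = 86.5100.
Boundary: ½(f(2) + f(34)) = ½(0.693147 + 3.52636) = 2.10975.
Running total after boundary: 88.6197.
Order-1 term: 1/12 · (0.0294118 − 0.500000) = -0.0392157.
After k=1: 88.5805.
Order-2 term: −1/720 · (5.08854e-05 − 0.250000) = 0.000347152.
After k=2: 88.5808.
Order-3 term: 1/30240 · (5.28222e-07 − 0.750000) = -2.48016e-05.
After k=3: 88.5808.
Order-4 term: −1/1209600 · (1.37082e-08 − 5.62500) = 4.65030e-06.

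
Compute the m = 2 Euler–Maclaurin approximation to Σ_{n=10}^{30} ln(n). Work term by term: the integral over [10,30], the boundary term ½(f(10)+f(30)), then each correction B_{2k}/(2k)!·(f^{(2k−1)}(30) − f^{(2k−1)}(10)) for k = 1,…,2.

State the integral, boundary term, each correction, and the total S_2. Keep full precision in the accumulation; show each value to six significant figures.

S_2 ≈ 61.8564

Integral: ∫_10^30 ln(x) dx = 59.0101.
½[f(10) + f(30)] = ½[2.30259 + 3.40120] = 2.85189.
Running total after boundary: 61.8620.
Order-1 term: 1/12 · (0.0333333 − 0.100000) = -0.00555556.
Running total after k=1: 61.8564.
Order-2 term: −1/720 · (7.40741e-05 − 0.00200000) = 2.67490e-06.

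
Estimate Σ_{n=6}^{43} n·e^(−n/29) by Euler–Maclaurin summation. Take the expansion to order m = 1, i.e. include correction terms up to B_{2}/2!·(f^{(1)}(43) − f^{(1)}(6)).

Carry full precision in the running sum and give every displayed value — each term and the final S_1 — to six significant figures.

S_1 ≈ 358.559

Integral: ∫_6^43 x·e^(−x/29) dx = 351.302.
Boundary: ½(f(6) + f(43)) = ½(4.87862 + 9.76146) = 7.32004.
Integral + boundary = 358.622.
Correction k=1: B_{2}/2! · (f^{(1)}(43) − f^{(1)}(6)) = 1/12 · (-0.109591 − 0.644875) = -0.0628722.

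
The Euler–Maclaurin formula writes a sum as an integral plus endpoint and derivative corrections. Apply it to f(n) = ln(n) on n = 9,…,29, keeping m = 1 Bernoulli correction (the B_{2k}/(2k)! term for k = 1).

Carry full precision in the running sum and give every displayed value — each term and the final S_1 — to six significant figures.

S_1 ≈ 60.6524

The integral term ∫_9^29 ln(x) dx = 57.8766.
½[f(9) + f(29)] = ½[2.19722 + 3.36730] = 2.78226.
So far: 60.6588.
Correction k=1: B_{2}/2! · (f^{(1)}(29) − f^{(1)}(9)) = 1/12 · (0.0344828 − 0.111111) = -0.00638570.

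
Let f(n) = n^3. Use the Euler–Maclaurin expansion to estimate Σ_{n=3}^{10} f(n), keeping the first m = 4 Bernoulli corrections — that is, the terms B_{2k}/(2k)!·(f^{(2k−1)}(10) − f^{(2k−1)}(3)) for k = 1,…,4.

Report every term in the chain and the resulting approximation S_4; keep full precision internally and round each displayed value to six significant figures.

The integral term ∫_3^10 x^3 dx = 2479.75.
Boundary: ½(f(3) + f(10)) = ½(27.0000 + 1000.00) = 513.500.
Integral + boundary = 2993.25.
Order-1 term: 1/12 · (300.000 − 27.0000) = 22.7500.
After k=1: 3016.00.
Order-2 term: −1/720 · (6.00000 − 6.00000) = 0.00000.
After k=2: 3016.00.
Order-3 term: 1/30240 · (0.00000 − 0.00000) = 0.00000.
After k=3: 3016.00.
Order-4 term: −1/1209600 · (0.00000 − 0.00000) = 0.00000.

S_4 ≈ 3016.00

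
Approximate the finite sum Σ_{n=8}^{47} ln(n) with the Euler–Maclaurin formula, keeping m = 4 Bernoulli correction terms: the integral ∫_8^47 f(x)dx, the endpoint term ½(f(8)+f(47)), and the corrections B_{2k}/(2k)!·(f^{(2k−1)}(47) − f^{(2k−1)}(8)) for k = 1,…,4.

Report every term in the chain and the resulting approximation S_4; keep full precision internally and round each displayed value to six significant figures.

The integral term ∫_8^47 ln(x) dx = 125.321.
Endpoint term: (f(8) + f(47))/2 = (2.07944 + 3.85015)/2 = 2.96479.
So far: 128.286.
Order-1 term: 1/12 · (0.0212766 − 0.125000) = -0.00864362.
Running total after k=1: 128.278.
Order-2 term: −1/720 · (1.92636e-05 − 0.00390625) = 5.39859e-06.
Running total after k=2: 128.278.
Order-3 term: 1/30240 · (1.04646e-07 − 0.000732422) = -2.42168e-08.
Running total after k=3: 128.278.
Order-4 term: −1/1209600 · (1.42117e-09 − 0.000343323) = 2.83830e-10.

S_4 ≈ 128.278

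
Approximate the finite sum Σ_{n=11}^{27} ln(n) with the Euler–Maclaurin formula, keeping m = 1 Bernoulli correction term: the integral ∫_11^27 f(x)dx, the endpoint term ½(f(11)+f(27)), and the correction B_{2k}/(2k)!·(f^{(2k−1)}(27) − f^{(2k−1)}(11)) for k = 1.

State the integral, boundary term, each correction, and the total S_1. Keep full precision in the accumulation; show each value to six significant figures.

S_1 ≈ 49.4531

The integral term ∫_11^27 ln(x) dx = 46.6107.
½[f(11) + f(27)] = ½[2.39790 + 3.29584] = 2.84687.
Running total after boundary: 49.4576.
Order-1 term: 1/12 · (0.0370370 − 0.0909091) = -0.00448934.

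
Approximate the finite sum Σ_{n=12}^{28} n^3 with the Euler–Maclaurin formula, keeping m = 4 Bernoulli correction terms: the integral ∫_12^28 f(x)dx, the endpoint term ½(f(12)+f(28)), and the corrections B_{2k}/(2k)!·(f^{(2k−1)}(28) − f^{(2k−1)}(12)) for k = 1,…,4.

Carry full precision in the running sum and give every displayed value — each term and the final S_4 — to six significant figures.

S_4 ≈ 160480

The integral term ∫_12^28 x^3 dx = 148480.
½[f(12) + f(28)] = ½[1728.00 + 21952.0] = 11840.0.
Running total after boundary: 160320.
k=1: B_{2}/(2)! × [f^{(1)}(28) − f^{(1)}(12)] = 1/12 × (2352.00 − 432.000) = 160.000.
Partial sum through k=1: 160480.
k=2: B_{4}/(4)! × [f^{(3)}(28) − f^{(3)}(12)] = −1/720 × (6.00000 − 6.00000) = 0.00000.
Partial sum through k=2: 160480.
k=3: B_{6}/(6)! × [f^{(5)}(28) − f^{(5)}(12)] = 1/30240 × (0.00000 − 0.00000) = 0.00000.
Partial sum through k=3: 160480.
k=4: B_{8}/(8)! × [f^{(7)}(28) − f^{(7)}(12)] = −1/1209600 × (0.00000 − 0.00000) = 0.00000.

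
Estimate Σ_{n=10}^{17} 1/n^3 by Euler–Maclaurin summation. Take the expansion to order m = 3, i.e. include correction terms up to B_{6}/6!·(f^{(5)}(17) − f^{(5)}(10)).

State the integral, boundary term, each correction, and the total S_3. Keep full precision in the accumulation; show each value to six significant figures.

S_3 ≈ 0.00389359

Integral: ∫_10^17 1/x^3 dx = 0.00326990.
½[f(10) + f(17)] = ½[0.00100000 + 0.000203542] = 0.000601771.
Running total after boundary: 0.00387167.
Correction k=1: B_{2}/2! · (f^{(1)}(17) − f^{(1)}(10)) = 1/12 · (-3.59191e-05 − (-0.000300000)) = 2.20067e-05.
Partial sum through k=1: 0.00389367.
Correction k=2: B_{4}/4! · (f^{(3)}(17) − f^{(3)}(10)) = −1/720 · (-2.48575e-06 − (-6.00000e-05)) = -7.98809e-08.
Partial sum through k=2: 0.00389359.
Correction k=3: B_{6}/6! · (f^{(5)}(17) − f^{(5)}(10)) = 1/30240 · (-3.61251e-07 − (-2.52000e-05)) = 8.21387e-10.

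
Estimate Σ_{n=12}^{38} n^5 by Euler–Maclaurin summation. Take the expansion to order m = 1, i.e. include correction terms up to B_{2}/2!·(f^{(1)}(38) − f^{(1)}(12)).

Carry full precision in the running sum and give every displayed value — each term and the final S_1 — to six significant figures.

S_1 ≈ 5.41927e+08

The integral term ∫_12^38 x^5 dx = 5.01325e+08.
Boundary: ½(f(12) + f(38)) = ½(248832 + 7.92352e+07) = 3.97420e+07.
Running total after boundary: 5.41067e+08.
k=1: B_{2}/(2)! × [f^{(1)}(38) − f^{(1)}(12)] = 1/12 × (1.04257e+07 − 103680) = 860167.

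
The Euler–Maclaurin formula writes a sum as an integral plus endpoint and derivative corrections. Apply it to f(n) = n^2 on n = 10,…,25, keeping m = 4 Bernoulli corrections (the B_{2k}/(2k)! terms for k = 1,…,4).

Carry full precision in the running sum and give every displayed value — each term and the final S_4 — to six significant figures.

Integral: ∫_10^25 x^2 dx = 4875.00.
Endpoint term: (f(10) + f(25))/2 = (100.000 + 625.000)/2 = 362.500.
Integral + boundary = 5237.50.
k=1: B_{2}/(2)! × [f^{(1)}(25) − f^{(1)}(10)] = 1/12 × (50.0000 − 20.0000) = 2.50000.
Running total after k=1: 5240.00.
k=2: B_{4}/(4)! × [f^{(3)}(25) − f^{(3)}(10)] = −1/720 × (0.00000 − 0.00000) = 0.00000.
Running total after k=2: 5240.00.
k=3: B_{6}/(6)! × [f^{(5)}(25) − f^{(5)}(10)] = 1/30240 × (0.00000 − 0.00000) = 0.00000.
Running total after k=3: 5240.00.
k=4: B_{8}/(8)! × [f^{(7)}(25) − f^{(7)}(10)] = −1/1209600 × (0.00000 − 0.00000) = 0.00000.

S_4 ≈ 5240.00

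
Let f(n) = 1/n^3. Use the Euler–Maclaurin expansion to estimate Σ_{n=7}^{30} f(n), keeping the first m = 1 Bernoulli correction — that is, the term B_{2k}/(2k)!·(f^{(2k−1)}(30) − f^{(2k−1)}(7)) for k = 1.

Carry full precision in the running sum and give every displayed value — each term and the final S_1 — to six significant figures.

S_1 ≈ 0.0112286

Integral: ∫_7^30 1/x^3 dx = 0.00964853.
½[f(7) + f(30)] = ½[0.00291545 + 3.70370e-05] = 0.00147624.
So far: 0.0111248.
Order-1 term: 1/12 · (-3.70370e-06 − (-0.00124948)) = 0.000103815.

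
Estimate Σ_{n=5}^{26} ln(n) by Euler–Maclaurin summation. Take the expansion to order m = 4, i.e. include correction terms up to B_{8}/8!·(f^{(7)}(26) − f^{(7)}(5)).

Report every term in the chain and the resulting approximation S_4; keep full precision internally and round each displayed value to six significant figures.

S_4 ≈ 58.0836

Integral: ∫_5^26 ln(x) dx = 55.6633.
Endpoint term: (f(5) + f(26))/2 = (1.60944 + 3.25810)/2 = 2.43377.
So far: 58.0971.
Correction k=1: B_{2}/2! · (f^{(1)}(26) − f^{(1)}(5)) = 1/12 · (0.0384615 − 0.200000) = -0.0134615.
Running total after k=1: 58.0836.
Correction k=2: B_{4}/4! · (f^{(3)}(26) − f^{(3)}(5)) = −1/720 · (0.000113792 − 0.0160000) = 2.20642e-05.
Running total after k=2: 58.0836.
Correction k=3: B_{6}/6! · (f^{(5)}(26) − f^{(5)}(5)) = 1/30240 · (2.01997e-06 − 0.00768000) = -2.53901e-07.
Running total after k=3: 58.0836.
Correction k=4: B_{8}/8! · (f^{(7)}(26) − f^{(7)}(5)) = −1/1209600 · (8.96436e-08 − 0.00921600) = 7.61897e-09.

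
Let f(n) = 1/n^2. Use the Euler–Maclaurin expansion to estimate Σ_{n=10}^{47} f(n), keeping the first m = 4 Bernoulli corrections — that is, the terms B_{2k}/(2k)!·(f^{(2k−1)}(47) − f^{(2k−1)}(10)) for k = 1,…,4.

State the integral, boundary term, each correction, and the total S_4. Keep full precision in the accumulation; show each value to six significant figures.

S_4 ≈ 0.0841145

The integral term ∫_10^47 1/x^2 dx = 0.0787234.
Boundary: ½(f(10) + f(47)) = ½(0.0100000 + 0.000452694) = 0.00522635.
Running total after boundary: 0.0839498.
k=1: B_{2}/(2)! × [f^{(1)}(47) − f^{(1)}(10)] = 1/12 × (-1.92636e-05 − (-0.00200000)) = 0.000165061.
Running total after k=1: 0.0841148.
k=2: B_{4}/(4)! × [f^{(3)}(47) − f^{(3)}(10)] = −1/720 × (-1.04646e-07 − (-0.000240000)) = -3.33188e-07.
Running total after k=2: 0.0841145.
k=3: B_{6}/(6)! × [f^{(5)}(47) − f^{(5)}(10)] = 1/30240 × (-1.42117e-09 − (-7.20000e-05)) = 2.38091e-09.
Running total after k=3: 0.0841145.
k=4: B_{8}/(8)! × [f^{(7)}(47) − f^{(7)}(10)] = −1/1209600 × (-3.60280e-11 − (-4.03200e-05)) = -3.33333e-11.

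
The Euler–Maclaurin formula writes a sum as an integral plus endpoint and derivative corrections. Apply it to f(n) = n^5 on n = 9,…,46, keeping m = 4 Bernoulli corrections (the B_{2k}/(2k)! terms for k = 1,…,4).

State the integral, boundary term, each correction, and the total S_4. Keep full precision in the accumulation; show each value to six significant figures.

S_4 ≈ 1.68383e+09

Integral: ∫_9^46 x^5 dx = 1.57896e+09.
½[f(9) + f(46)] = ½[59049.0 + 2.05963e+08] = 1.03011e+08.
Integral + boundary = 1.68197e+09.
k=1: B_{2}/(2)! × [f^{(1)}(46) − f^{(1)}(9)] = 1/12 × (2.23873e+07 − 32805.0) = 1.86287e+06.
Partial sum through k=1: 1.68383e+09.
k=2: B_{4}/(4)! × [f^{(3)}(46) − f^{(3)}(9)] = −1/720 × (126960 − 4860.00) = -169.583.
Partial sum through k=2: 1.68383e+09.
k=3: B_{6}/(6)! × [f^{(5)}(46) − f^{(5)}(9)] = 1/30240 × (120.000 − 120.000) = 0.00000.
Partial sum through k=3: 1.68383e+09.
k=4: B_{8}/(8)! × [f^{(7)}(46) − f^{(7)}(9)] = −1/1209600 × (0.00000 − 0.00000) = 0.00000.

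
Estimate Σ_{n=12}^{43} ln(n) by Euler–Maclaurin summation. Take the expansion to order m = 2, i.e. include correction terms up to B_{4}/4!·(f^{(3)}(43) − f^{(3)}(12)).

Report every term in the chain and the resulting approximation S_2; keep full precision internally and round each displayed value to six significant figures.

Integral: ∫_12^43 ln(x) dx = 100.913.
Endpoint term: (f(12) + f(43))/2 = (2.48491 + 3.76120)/2 = 3.12305.
Integral + boundary = 104.036.
Correction k=1: B_{2}/2! · (f^{(1)}(43) − f^{(1)}(12)) = 1/12 · (0.0232558 − 0.0833333) = -0.00500646.
Running total after k=1: 104.031.
Correction k=2: B_{4}/4! · (f^{(3)}(43) − f^{(3)}(12)) = −1/720 · (2.51550e-05 − 0.00115741) = 1.57257e-06.

S_2 ≈ 104.031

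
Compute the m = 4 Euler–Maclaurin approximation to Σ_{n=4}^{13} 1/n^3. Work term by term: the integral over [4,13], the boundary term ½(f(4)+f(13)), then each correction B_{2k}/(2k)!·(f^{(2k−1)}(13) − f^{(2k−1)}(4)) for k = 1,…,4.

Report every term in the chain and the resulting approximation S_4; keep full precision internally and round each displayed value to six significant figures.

∫_4^13 1/x^3 dx evaluates to 0.0282914.
Endpoint term: (f(4) + f(13))/2 = (0.0156250 + 0.000455166)/2 = 0.00804008.
So far: 0.0363315.
Correction k=1: B_{2}/2! · (f^{(1)}(13) − f^{(1)}(4)) = 1/12 · (-0.000105038 − (-0.0117188)) = 0.000967809.
Running total after k=1: 0.0372993.
Correction k=2: B_{4}/4! · (f^{(3)}(13) − f^{(3)}(4)) = −1/720 · (-1.24306e-05 − (-0.0146484)) = -2.03278e-05.
Running total after k=2: 0.0372790.
Correction k=3: B_{6}/6! · (f^{(5)}(13) − f^{(5)}(4)) = 1/30240 · (-3.08925e-06 − (-0.0384521)) = 1.27146e-06.
Running total after k=3: 0.0372803.
Correction k=4: B_{8}/8! · (f^{(7)}(13) − f^{(7)}(4)) = −1/1209600 · (-1.31613e-06 − (-0.173035)) = -1.43050e-07.

S_4 ≈ 0.0372801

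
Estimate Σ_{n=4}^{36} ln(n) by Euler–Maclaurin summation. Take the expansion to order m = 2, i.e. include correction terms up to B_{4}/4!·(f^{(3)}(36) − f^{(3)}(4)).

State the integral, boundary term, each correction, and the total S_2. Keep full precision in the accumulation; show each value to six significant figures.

S_2 ≈ 93.9279

∫_4^36 ln(x) dx evaluates to 91.4615.
½[f(4) + f(36)] = ½[1.38629 + 3.58352] = 2.48491.
So far: 93.9464.
k=1: B_{2}/(2)! × [f^{(1)}(36) − f^{(1)}(4)] = 1/12 × (0.0277778 − 0.250000) = -0.0185185.
Running total after k=1: 93.9279.
k=2: B_{4}/(4)! × [f^{(3)}(36) − f^{(3)}(4)] = −1/720 × (4.28669e-05 − 0.0312500) = 4.33432e-05.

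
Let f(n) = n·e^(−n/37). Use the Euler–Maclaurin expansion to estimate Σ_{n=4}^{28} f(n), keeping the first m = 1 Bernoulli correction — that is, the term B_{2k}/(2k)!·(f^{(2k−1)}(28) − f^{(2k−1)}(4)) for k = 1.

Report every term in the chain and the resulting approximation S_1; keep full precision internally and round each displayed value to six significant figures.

S_1 ≈ 241.469

Integral: ∫_4^28 x·e^(−x/37) dx = 233.162.
Endpoint term: (f(4) + f(28))/2 = (3.59012 + 13.1372)/2 = 8.36366.
Integral + boundary = 241.526.
Correction k=1: B_{2}/2! · (f^{(1)}(28) − f^{(1)}(4)) = 1/12 · (0.114126 − 0.800500) = -0.0571978.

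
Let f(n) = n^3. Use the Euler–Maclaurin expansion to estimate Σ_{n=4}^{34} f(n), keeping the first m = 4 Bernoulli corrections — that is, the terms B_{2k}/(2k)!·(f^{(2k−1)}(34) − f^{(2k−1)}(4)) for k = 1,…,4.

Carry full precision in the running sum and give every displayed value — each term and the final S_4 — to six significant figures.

S_4 ≈ 353989

∫_4^34 x^3 dx evaluates to 334020.
Endpoint term: (f(4) + f(34))/2 = (64.0000 + 39304.0)/2 = 19684.0.
Running total after boundary: 353704.
Order-1 term: 1/12 · (3468.00 − 48.0000) = 285.000.
After k=1: 353989.
Order-2 term: −1/720 · (6.00000 − 6.00000) = 0.00000.
After k=2: 353989.
Order-3 term: 1/30240 · (0.00000 − 0.00000) = 0.00000.
After k=3: 353989.
Order-4 term: −1/1209600 · (0.00000 − 0.00000) = 0.00000.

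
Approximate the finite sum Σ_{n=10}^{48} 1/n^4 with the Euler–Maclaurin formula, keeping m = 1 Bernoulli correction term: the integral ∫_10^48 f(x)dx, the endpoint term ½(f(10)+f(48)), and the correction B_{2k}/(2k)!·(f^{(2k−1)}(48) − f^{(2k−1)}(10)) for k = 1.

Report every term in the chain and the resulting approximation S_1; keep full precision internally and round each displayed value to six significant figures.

∫_10^48 1/x^4 dx evaluates to 0.000330319.
½[f(10) + f(48)] = ½[0.000100000 + 1.88380e-07] = 5.00942e-05.
Running total after boundary: 0.000380413.
Correction k=1: B_{2}/2! · (f^{(1)}(48) − f^{(1)}(10)) = 1/12 · (-1.56983e-08 − (-4.00000e-05)) = 3.33203e-06.

S_1 ≈ 0.000383745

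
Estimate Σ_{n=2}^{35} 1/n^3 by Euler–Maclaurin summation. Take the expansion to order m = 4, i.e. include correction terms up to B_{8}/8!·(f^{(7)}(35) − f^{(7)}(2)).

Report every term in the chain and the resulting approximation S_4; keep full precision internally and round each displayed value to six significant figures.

Integral: ∫_2^35 1/x^3 dx = 0.124592.
Boundary: ½(f(2) + f(35)) = ½(0.125000 + 2.33236e-05) = 0.0625117.
So far: 0.187103.
Order-1 term: 1/12 · (-1.99917e-06 − (-0.187500)) = 0.0156248.
Partial sum through k=1: 0.202728.
Order-2 term: −1/720 · (-3.26395e-08 − (-0.937500)) = -0.00130208.
Partial sum through k=2: 0.201426.
Order-3 term: 1/30240 · (-1.11907e-09 − (-9.84375)) = 0.000325521.
Partial sum through k=3: 0.201752.
Order-4 term: −1/1209600 · (-6.57737e-11 − (-177.188)) = -0.000146484.

S_4 ≈ 0.201605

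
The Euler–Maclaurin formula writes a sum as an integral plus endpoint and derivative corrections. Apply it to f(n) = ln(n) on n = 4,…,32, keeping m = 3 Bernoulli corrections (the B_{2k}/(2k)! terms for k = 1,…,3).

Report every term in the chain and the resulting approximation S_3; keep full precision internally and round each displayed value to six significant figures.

∫_4^32 ln(x) dx evaluates to 77.3584.
½[f(4) + f(32)] = ½[1.38629 + 3.46574] = 2.42602.
Integral + boundary = 79.7844.
Order-1 term: 1/12 · (0.0312500 − 0.250000) = -0.0182292.
Partial sum through k=1: 79.7662.
Order-2 term: −1/720 · (6.10352e-05 − 0.0312500) = 4.33180e-05.
Partial sum through k=2: 79.7662.
Order-3 term: 1/30240 · (7.15256e-07 − 0.0234375) = -7.75026e-07.

S_3 ≈ 79.7662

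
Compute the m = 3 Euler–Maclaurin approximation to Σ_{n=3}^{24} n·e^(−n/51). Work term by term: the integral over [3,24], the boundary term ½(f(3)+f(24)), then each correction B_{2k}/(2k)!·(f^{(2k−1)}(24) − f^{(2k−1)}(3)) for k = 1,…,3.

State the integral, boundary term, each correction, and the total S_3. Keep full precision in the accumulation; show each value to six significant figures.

The integral term ∫_3^24 x·e^(−x/51) dx = 207.445.
Endpoint term: (f(3) + f(24))/2 = (2.82862 + 14.9912)/2 = 8.90993.
Running total after boundary: 216.355.
k=1: B_{2}/(2)! × [f^{(1)}(24) − f^{(1)}(3)] = 1/12 × (0.330689 − 0.887410) = -0.0463934.
Running total after k=1: 216.308.
k=2: B_{4}/(4)! × [f^{(3)}(24) − f^{(3)}(3)] = −1/720 × (0.000607443 − 0.00106619) = 6.37147e-07.
Running total after k=2: 216.308.
k=3: B_{6}/(6)! × [f^{(5)}(24) − f^{(5)}(3)] = 1/30240 × (4.18203e-07 − 6.88657e-07) = -8.94358e-12.

S_3 ≈ 216.308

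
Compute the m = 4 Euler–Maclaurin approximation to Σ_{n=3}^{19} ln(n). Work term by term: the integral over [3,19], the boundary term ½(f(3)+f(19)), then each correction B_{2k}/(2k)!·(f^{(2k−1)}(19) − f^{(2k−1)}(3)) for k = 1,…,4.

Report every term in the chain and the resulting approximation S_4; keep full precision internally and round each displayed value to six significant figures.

S_4 ≈ 38.6467

The integral term ∫_3^19 ln(x) dx = 36.6485.
Boundary: ½(f(3) + f(19)) = ½(1.09861 + 2.94444) = 2.02153.
Integral + boundary = 38.6700.
Order-1 term: 1/12 · (0.0526316 − 0.333333) = -0.0233918.
Running total after k=1: 38.6466.
Order-2 term: −1/720 · (0.000291588 − 0.0740741) = 0.000102476.
Running total after k=2: 38.6467.
Order-3 term: 1/30240 · (9.69267e-06 − 0.0987654) = -3.26573e-06.
Running total after k=3: 38.6467.
Order-4 term: −1/1209600 · (8.05485e-07 − 0.329218) = 2.72170e-07.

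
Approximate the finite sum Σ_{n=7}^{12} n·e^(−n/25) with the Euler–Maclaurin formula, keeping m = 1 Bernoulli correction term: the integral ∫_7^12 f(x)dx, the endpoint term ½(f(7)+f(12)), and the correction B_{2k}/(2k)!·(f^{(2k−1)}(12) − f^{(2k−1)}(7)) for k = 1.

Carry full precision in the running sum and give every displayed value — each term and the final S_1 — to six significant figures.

Integral: ∫_7^12 x·e^(−x/25) dx = 32.2524.
½[f(7) + f(12)] = ½[5.29049 + 7.42540] = 6.35794.
Integral + boundary = 38.6103.
k=1: B_{2}/(2)! × [f^{(1)}(12) − f^{(1)}(7)] = 1/12 × (0.321767 − 0.544164) = -0.0185331.

S_1 ≈ 38.5918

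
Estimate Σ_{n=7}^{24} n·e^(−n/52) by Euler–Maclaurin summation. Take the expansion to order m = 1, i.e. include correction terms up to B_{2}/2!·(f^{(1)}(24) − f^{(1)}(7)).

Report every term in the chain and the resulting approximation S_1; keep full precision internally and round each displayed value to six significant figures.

Integral: ∫_7^24 x·e^(−x/52) dx = 190.594.
½[f(7) + f(24)] = ½[6.11836 + 15.1275] = 10.6229.
Integral + boundary = 201.217.
Order-1 term: 1/12 · (0.339399 − 0.756391) = -0.0347493.

S_1 ≈ 201.182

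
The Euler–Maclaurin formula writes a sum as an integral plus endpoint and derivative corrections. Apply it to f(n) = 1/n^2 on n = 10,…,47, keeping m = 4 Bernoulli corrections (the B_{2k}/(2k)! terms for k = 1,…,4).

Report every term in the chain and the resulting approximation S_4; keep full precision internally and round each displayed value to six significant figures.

The integral term ∫_10^47 1/x^2 dx = 0.0787234.
Boundary: ½(f(10) + f(47)) = ½(0.0100000 + 0.000452694) = 0.00522635.
So far: 0.0839498.
k=1: B_{2}/(2)! × [f^{(1)}(47) − f^{(1)}(10)] = 1/12 × (-1.92636e-05 − (-0.00200000)) = 0.000165061.
After k=1: 0.0841148.
k=2: B_{4}/(4)! × [f^{(3)}(47) − f^{(3)}(10)] = −1/720 × (-1.04646e-07 − (-0.000240000)) = -3.33188e-07.
After k=2: 0.0841145.
k=3: B_{6}/(6)! × [f^{(5)}(47) − f^{(5)}(10)] = 1/30240 × (-1.42117e-09 − (-7.20000e-05)) = 2.38091e-09.
After k=3: 0.0841145.
k=4: B_{8}/(8)! × [f^{(7)}(47) − f^{(7)}(10)] = −1/1209600 × (-3.60280e-11 − (-4.03200e-05)) = -3.33333e-11.

S_4 ≈ 0.0841145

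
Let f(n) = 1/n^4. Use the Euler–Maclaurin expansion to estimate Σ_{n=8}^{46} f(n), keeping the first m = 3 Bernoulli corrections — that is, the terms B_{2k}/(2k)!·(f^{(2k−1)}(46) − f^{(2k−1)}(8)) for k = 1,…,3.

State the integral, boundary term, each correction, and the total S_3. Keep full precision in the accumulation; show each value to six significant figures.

Integral: ∫_8^46 1/x^4 dx = 0.000647617.
Endpoint term: (f(8) + f(46))/2 = (0.000244141 + 2.23341e-07)/2 = 0.000122182.
So far: 0.000769799.
Order-1 term: 1/12 · (-1.94210e-08 − (-0.000122070)) = 1.01709e-05.
Partial sum through k=1: 0.000779970.
Order-2 term: −1/720 · (-2.75345e-10 − (-5.72205e-05)) = -7.94725e-08.
Partial sum through k=2: 0.000779891.
Order-3 term: 1/30240 · (-7.28700e-12 − (-5.00679e-05)) = 1.65568e-09.

S_3 ≈ 0.000779892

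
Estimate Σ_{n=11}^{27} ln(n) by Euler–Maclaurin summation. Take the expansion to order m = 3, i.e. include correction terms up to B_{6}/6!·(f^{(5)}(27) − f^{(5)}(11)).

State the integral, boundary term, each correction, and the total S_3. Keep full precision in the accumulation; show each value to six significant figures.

Integral: ∫_11^27 ln(x) dx = 46.6107.
Boundary: ½(f(11) + f(27)) = ½(2.39790 + 3.29584) = 2.84687.
So far: 49.4576.
k=1: B_{2}/(2)! × [f^{(1)}(27) − f^{(1)}(11)] = 1/12 × (0.0370370 − 0.0909091) = -0.00448934.
Running total after k=1: 49.4531.
k=2: B_{4}/(4)! × [f^{(3)}(27) − f^{(3)}(11)] = −1/720 × (0.000101611 − 0.00150263) = 1.94586e-06.
Running total after k=2: 49.4531.
k=3: B_{6}/(6)! × [f^{(5)}(27) − f^{(5)}(11)] = 1/30240 × (1.67260e-06 − 0.000149021) = -4.87264e-09.

S_3 ≈ 49.4531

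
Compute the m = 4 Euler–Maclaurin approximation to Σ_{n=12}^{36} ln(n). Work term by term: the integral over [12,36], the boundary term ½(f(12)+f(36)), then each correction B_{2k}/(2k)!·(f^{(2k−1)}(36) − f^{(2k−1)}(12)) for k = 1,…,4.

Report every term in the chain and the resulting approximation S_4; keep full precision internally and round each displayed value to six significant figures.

Integral: ∫_12^36 ln(x) dx = 75.1878.
½[f(12) + f(36)] = ½[2.48491 + 3.58352] = 3.03421.
Integral + boundary = 78.2220.
Order-1 term: 1/12 · (0.0277778 − 0.0833333) = -0.00462963.
Partial sum through k=1: 78.2174.
Order-2 term: −1/720 · (4.28669e-05 − 0.00115741) = 1.54797e-06.
Partial sum through k=2: 78.2174.
Order-3 term: 1/30240 · (3.96916e-07 − 9.64506e-05) = -3.17638e-09.
Partial sum through k=3: 78.2174.
Order-4 term: −1/1209600 · (9.18787e-09 − 2.00939e-05) = 1.66044e-11.

S_4 ≈ 78.2174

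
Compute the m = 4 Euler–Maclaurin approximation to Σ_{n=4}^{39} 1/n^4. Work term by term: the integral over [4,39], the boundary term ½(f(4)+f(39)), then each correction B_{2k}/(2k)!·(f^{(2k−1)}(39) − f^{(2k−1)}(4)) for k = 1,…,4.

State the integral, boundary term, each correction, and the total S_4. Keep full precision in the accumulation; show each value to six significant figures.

S_4 ≈ 0.00747213

The integral term ∫_4^39 1/x^4 dx = 0.00520271.
Boundary: ½(f(4) + f(39)) = ½(0.00390625 + 4.32257e-07) = 0.00195334.
Running total after boundary: 0.00715606.
k=1: B_{2}/(2)! × [f^{(1)}(39) − f^{(1)}(4)] = 1/12 × (-4.43340e-08 − (-0.00390625)) = 0.000325517.
After k=1: 0.00748157.
k=2: B_{4}/(4)! × [f^{(3)}(39) − f^{(3)}(4)] = −1/720 × (-8.74438e-10 − (-0.00732422)) = -1.01725e-05.
After k=2: 0.00747140.
k=3: B_{6}/(6)! × [f^{(5)}(39) − f^{(5)}(4)] = 1/30240 × (-3.21950e-11 − (-0.0256348)) = 8.47711e-07.
After k=3: 0.00747225.
k=4: B_{8}/(8)! × [f^{(7)}(39) − f^{(7)}(4)] = −1/1209600 × (-1.90503e-12 − (-0.144196)) = -1.19209e-07.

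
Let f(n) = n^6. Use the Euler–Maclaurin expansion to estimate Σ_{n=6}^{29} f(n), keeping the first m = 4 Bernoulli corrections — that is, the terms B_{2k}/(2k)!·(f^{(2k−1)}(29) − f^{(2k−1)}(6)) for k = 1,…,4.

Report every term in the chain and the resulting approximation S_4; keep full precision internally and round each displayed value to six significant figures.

S_4 ≈ 2.77191e+09

∫_6^29 x^6 dx evaluates to 2.46423e+09.
Endpoint term: (f(6) + f(29))/2 = (46656.0 + 5.94823e+08)/2 = 2.97435e+08.
Integral + boundary = 2.76166e+09.
k=1: B_{2}/(2)! × [f^{(1)}(29) − f^{(1)}(6)] = 1/12 × (1.23067e+08 − 46656.0) = 1.02517e+07.
After k=1: 2.77191e+09.
k=2: B_{4}/(4)! × [f^{(3)}(29) − f^{(3)}(6)] = −1/720 × (2.92668e+06 − 25920.0) = -4028.83.
After k=2: 2.77191e+09.
k=3: B_{6}/(6)! × [f^{(5)}(29) − f^{(5)}(6)] = 1/30240 × (20880.0 − 4320.00) = 0.547619.
After k=3: 2.77191e+09.
k=4: B_{8}/(8)! × [f^{(7)}(29) − f^{(7)}(6)] = −1/1209600 × (0.00000 − 0.00000) = 0.00000.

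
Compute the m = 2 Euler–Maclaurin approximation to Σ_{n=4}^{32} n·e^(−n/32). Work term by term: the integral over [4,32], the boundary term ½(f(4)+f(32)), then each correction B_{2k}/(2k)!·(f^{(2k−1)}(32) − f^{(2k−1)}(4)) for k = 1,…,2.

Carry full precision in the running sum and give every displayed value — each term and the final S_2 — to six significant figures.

S_2 ≈ 270.806

Integral: ∫_4^32 x·e^(−x/32) dx = 263.219.
Endpoint term: (f(4) + f(32))/2 = (3.52999 + 11.7721)/2 = 7.65106.
Integral + boundary = 270.870.
k=1: B_{2}/(2)! × [f^{(1)}(32) − f^{(1)}(4)] = 1/12 × (0.00000 − 0.772185) = -0.0643487.
Running total after k=1: 270.806.
k=2: B_{4}/(4)! × [f^{(3)}(32) − f^{(3)}(4)] = −1/720 × (0.000718515 − 0.00247771) = 2.44333e-06.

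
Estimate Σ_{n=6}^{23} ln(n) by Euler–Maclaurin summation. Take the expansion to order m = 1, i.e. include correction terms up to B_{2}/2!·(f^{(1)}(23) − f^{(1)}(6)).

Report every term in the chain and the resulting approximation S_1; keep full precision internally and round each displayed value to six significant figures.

∫_6^23 ln(x) dx evaluates to 44.3658.
Boundary: ½(f(6) + f(23)) = ½(1.79176 + 3.13549) = 2.46363.
Running total after boundary: 46.8294.
Correction k=1: B_{2}/2! · (f^{(1)}(23) − f^{(1)}(6)) = 1/12 · (0.0434783 − 0.166667) = -0.0102657.

S_1 ≈ 46.8192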